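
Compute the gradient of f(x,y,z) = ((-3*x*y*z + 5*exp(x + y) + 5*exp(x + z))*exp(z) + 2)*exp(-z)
(-3*y*z + 5*exp(x + y) + 5*exp(x + z), -3*x*z + 5*exp(x + y), -3*x*y + 5*exp(x + z) - 2*exp(-z))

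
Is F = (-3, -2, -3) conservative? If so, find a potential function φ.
Yes, F is conservative. φ = -3*x - 2*y - 3*z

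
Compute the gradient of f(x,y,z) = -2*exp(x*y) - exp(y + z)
(-2*y*exp(x*y), -2*x*exp(x*y) - exp(y + z), -exp(y + z))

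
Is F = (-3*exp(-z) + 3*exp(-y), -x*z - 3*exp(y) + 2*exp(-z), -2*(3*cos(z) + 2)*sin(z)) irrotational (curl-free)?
No, ∇×F = (x + 2*exp(-z), 3*exp(-z), -z + 3*exp(-y))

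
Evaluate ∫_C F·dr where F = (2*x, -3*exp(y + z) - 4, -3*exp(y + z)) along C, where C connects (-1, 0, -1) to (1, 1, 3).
-3*exp(4) - 4 + 3*exp(-1)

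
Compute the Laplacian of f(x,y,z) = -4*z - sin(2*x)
4*sin(2*x)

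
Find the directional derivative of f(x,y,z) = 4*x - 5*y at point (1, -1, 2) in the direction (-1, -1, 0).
sqrt(2)/2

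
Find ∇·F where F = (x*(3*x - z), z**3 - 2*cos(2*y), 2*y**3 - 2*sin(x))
6*x - z + 4*sin(2*y)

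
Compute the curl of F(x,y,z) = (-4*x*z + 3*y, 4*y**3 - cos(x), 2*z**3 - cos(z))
(0, -4*x, sin(x) - 3)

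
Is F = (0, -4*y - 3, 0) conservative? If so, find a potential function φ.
Yes, F is conservative. φ = y*(-2*y - 3)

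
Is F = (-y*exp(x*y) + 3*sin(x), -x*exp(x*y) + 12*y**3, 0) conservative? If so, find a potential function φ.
Yes, F is conservative. φ = 3*y**4 - exp(x*y) - 3*cos(x)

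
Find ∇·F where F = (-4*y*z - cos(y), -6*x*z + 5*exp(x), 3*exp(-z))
-3*exp(-z)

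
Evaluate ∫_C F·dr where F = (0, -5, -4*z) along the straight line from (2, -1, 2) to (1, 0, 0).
3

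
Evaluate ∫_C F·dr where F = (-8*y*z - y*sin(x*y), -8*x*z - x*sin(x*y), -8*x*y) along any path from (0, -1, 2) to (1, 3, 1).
-25 + cos(3)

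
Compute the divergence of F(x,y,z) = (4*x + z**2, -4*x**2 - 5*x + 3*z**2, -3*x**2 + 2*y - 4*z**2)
4 - 8*z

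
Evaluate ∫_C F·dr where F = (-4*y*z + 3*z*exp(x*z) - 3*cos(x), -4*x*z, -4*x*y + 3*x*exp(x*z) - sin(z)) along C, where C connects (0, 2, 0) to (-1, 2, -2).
-20 + cos(2) + 3*sin(1) + 3*exp(2)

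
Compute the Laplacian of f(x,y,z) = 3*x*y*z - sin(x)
sin(x)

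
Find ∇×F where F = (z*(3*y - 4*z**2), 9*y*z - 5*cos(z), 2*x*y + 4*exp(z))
(2*x - 9*y - 5*sin(z), y - 12*z**2, -3*z)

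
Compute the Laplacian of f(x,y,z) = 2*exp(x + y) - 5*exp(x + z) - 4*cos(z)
4*exp(x + y) - 10*exp(x + z) + 4*cos(z)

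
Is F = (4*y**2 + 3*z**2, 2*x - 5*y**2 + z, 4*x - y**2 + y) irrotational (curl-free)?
No, ∇×F = (-2*y, 6*z - 4, 2 - 8*y)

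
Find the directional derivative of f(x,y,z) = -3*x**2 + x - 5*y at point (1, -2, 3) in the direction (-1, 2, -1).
-5*sqrt(6)/6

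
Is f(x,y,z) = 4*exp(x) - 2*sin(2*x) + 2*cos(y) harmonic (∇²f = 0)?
No, ∇²f = 4*exp(x) + 8*sin(2*x) - 2*cos(y)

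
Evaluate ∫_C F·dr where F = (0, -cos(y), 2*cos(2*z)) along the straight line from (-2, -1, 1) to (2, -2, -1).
-sin(2) - sin(1)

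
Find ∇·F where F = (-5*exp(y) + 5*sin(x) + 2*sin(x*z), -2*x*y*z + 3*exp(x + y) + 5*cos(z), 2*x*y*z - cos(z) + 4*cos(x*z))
2*x*y - 2*x*z - 4*x*sin(x*z) + 2*z*cos(x*z) + 3*exp(x + y) + sin(z) + 5*cos(x)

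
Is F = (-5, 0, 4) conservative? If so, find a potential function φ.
Yes, F is conservative. φ = -5*x + 4*z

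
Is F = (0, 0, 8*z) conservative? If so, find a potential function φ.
Yes, F is conservative. φ = 4*z**2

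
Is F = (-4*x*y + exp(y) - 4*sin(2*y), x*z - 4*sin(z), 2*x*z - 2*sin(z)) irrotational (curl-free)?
No, ∇×F = (-x + 4*cos(z), -2*z, 4*x + z - exp(y) + 8*cos(2*y))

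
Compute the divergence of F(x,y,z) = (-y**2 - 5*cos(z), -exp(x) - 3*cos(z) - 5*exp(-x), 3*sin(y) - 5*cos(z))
5*sin(z)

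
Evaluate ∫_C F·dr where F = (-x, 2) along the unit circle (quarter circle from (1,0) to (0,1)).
5/2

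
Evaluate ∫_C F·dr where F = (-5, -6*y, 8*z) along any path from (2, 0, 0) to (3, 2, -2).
-1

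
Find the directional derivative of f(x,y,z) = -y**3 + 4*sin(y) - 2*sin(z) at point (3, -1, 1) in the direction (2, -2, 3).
2*sqrt(17)*(3 - 7*cos(1))/17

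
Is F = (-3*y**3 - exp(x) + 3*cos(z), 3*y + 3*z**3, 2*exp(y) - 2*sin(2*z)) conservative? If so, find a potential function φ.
No, ∇×F = (-9*z**2 + 2*exp(y), -3*sin(z), 9*y**2) ≠ 0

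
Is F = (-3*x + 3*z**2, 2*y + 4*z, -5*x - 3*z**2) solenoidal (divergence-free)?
No, ∇·F = -6*z - 1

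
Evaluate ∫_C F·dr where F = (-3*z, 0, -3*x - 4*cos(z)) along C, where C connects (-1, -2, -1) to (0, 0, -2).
-4*sin(1) + 3 + 4*sin(2)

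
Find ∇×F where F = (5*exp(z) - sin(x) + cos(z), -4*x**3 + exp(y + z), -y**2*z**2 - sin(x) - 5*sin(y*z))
(-2*y*z**2 - 5*z*cos(y*z) - exp(y + z), 5*exp(z) - sin(z) + cos(x), -12*x**2)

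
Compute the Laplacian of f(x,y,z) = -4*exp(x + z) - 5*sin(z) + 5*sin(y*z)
-5*y**2*sin(y*z) - 5*z**2*sin(y*z) - 8*exp(x + z) + 5*sin(z)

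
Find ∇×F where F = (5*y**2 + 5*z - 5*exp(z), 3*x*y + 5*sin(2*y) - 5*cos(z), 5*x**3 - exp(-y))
(-5*sin(z) + exp(-y), -15*x**2 - 5*exp(z) + 5, -7*y)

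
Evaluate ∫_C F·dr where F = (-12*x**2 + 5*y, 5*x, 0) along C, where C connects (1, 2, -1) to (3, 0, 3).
-114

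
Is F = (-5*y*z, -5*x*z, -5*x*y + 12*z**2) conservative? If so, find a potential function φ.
Yes, F is conservative. φ = z*(-5*x*y + 4*z**2)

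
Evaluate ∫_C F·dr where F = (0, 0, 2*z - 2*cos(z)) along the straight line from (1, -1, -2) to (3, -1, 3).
-2*sin(2) - 2*sin(3) + 5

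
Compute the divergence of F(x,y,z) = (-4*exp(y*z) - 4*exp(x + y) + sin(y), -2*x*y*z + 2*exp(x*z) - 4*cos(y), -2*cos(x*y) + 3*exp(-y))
-2*x*z - 4*exp(x + y) + 4*sin(y)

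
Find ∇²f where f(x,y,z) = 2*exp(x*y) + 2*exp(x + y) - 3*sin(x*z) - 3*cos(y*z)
2*x**2*exp(x*y) + 3*x**2*sin(x*z) + 2*y**2*exp(x*y) + 3*y**2*cos(y*z) + 3*z**2*sin(x*z) + 3*z**2*cos(y*z) + 4*exp(x + y)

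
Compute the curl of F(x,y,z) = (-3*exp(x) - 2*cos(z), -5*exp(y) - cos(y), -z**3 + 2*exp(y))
(2*exp(y), 2*sin(z), 0)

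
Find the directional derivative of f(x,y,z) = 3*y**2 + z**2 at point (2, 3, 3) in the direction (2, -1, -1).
-4*sqrt(6)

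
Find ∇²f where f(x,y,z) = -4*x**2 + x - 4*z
-8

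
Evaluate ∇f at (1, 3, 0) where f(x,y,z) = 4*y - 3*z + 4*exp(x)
(4*E, 4, -3)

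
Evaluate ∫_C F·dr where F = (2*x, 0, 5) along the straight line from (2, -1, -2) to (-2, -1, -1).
5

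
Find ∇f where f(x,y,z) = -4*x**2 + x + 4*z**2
(1 - 8*x, 0, 8*z)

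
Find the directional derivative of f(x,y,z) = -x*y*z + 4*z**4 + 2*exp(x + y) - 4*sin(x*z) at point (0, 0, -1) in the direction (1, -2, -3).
25*sqrt(14)/7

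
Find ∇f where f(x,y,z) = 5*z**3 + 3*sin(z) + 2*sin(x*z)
(2*z*cos(x*z), 0, 2*x*cos(x*z) + 15*z**2 + 3*cos(z))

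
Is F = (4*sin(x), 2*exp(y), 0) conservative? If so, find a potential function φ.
Yes, F is conservative. φ = 2*exp(y) - 4*cos(x)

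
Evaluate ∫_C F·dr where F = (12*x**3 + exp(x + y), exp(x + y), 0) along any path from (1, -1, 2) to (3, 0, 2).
exp(3) + 239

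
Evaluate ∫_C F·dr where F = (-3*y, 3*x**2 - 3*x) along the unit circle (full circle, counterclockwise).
0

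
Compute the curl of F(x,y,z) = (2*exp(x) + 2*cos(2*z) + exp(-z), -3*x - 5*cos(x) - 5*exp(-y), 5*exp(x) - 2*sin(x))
(0, -5*exp(x) - 4*sin(2*z) + 2*cos(x) - exp(-z), 5*sin(x) - 3)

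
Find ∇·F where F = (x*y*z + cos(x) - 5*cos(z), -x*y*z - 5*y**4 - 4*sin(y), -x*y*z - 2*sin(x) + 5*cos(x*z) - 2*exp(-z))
-x*y - x*z - 5*x*sin(x*z) - 20*y**3 + y*z - sin(x) - 4*cos(y) + 2*exp(-z)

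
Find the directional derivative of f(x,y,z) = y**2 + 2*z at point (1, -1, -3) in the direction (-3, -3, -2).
sqrt(22)/11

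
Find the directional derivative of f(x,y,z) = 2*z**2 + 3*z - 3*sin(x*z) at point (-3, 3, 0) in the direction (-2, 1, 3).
18*sqrt(14)/7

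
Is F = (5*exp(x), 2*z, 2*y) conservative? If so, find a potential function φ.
Yes, F is conservative. φ = 2*y*z + 5*exp(x)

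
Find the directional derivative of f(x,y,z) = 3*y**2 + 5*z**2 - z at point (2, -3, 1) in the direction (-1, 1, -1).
-9*sqrt(3)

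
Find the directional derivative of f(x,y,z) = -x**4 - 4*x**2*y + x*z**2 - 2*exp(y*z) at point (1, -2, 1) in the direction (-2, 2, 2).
sqrt(3)*(2 - 15*exp(2))*exp(-2)/3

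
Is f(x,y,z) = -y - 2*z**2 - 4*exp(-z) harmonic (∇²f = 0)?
No, ∇²f = -4 - 4*exp(-z)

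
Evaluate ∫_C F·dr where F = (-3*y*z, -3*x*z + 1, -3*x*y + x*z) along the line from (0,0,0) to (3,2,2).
-30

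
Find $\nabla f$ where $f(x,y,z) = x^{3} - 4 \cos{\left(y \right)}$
(3*x**2, 4*sin(y), 0)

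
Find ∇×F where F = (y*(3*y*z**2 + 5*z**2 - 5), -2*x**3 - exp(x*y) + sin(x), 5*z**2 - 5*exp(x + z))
(0, 2*y*z*(3*y + 5) + 5*exp(x + z), -6*x**2 - 6*y*z**2 - y*exp(x*y) - 5*z**2 + cos(x) + 5)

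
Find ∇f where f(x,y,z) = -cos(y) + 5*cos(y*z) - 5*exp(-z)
(0, -5*z*sin(y*z) + sin(y), -5*y*sin(y*z) + 5*exp(-z))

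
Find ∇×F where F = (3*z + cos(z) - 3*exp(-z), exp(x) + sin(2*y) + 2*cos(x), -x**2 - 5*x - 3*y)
(-3, 2*x - sin(z) + 8 + 3*exp(-z), exp(x) - 2*sin(x))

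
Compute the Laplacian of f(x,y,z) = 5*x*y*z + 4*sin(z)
-4*sin(z)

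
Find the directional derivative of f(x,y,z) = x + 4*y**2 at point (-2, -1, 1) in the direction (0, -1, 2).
8*sqrt(5)/5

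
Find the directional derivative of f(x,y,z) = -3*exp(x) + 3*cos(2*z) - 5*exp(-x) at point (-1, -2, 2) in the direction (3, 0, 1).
3*sqrt(10)*(-3 - 2*E*sin(4) + 5*exp(2))*exp(-1)/10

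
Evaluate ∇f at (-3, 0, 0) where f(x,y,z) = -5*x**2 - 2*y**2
(30, 0, 0)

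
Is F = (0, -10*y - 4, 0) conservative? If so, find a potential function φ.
Yes, F is conservative. φ = y*(-5*y - 4)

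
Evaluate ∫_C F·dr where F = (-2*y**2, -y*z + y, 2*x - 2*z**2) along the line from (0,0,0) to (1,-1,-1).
-1/6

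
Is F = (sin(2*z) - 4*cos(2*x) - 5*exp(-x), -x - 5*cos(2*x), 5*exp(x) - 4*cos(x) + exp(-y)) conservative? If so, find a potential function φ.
No, ∇×F = (-exp(-y), -5*exp(x) - 4*sin(x) + 2*cos(2*z), 10*sin(2*x) - 1) ≠ 0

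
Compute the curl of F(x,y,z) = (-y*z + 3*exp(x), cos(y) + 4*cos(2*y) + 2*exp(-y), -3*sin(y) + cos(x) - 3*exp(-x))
(-3*cos(y), -y + sin(x) - 3*exp(-x), z)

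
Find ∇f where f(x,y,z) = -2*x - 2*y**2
(-2, -4*y, 0)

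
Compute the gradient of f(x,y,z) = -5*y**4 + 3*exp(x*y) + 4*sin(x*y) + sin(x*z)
(3*y*exp(x*y) + 4*y*cos(x*y) + z*cos(x*z), 3*x*exp(x*y) + 4*x*cos(x*y) - 20*y**3, x*cos(x*z))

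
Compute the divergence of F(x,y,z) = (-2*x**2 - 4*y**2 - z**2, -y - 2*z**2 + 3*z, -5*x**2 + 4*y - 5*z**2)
-4*x - 10*z - 1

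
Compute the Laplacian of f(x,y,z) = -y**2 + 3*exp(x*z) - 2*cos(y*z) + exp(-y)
3*x**2*exp(x*z) + 2*y**2*cos(y*z) + 3*z**2*exp(x*z) + 2*z**2*cos(y*z) - 2 + exp(-y)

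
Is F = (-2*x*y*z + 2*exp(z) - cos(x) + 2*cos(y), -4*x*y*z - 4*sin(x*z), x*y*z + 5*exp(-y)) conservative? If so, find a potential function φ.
No, ∇×F = ((x*(4*y + z + 4*cos(x*z))*exp(y) - 5)*exp(-y), -2*x*y - y*z + 2*exp(z), 2*x*z - 4*y*z - 4*z*cos(x*z) + 2*sin(y)) ≠ 0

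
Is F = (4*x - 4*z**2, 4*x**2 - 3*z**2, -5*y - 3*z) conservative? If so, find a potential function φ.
No, ∇×F = (6*z - 5, -8*z, 8*x) ≠ 0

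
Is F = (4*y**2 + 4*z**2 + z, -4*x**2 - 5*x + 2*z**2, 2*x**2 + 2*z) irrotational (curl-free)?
No, ∇×F = (-4*z, -4*x + 8*z + 1, -8*x - 8*y - 5)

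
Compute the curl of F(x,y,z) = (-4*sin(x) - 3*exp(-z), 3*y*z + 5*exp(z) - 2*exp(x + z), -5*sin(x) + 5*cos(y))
(-3*y - 5*exp(z) + 2*exp(x + z) - 5*sin(y), 5*cos(x) + 3*exp(-z), -2*exp(x + z))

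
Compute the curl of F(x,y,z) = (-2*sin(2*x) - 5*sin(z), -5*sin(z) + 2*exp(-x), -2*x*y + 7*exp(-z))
(-2*x + 5*cos(z), 2*y - 5*cos(z), -2*exp(-x))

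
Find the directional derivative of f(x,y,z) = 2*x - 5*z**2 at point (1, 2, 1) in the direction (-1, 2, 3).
-16*sqrt(14)/7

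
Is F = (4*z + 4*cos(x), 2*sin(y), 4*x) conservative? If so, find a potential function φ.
Yes, F is conservative. φ = 4*x*z + 4*sin(x) - 2*cos(y)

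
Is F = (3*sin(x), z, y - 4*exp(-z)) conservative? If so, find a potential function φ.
Yes, F is conservative. φ = y*z - 3*cos(x) + 4*exp(-z)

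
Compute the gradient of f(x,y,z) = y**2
(0, 2*y, 0)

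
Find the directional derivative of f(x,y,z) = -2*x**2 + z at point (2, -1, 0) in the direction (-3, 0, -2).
22*sqrt(13)/13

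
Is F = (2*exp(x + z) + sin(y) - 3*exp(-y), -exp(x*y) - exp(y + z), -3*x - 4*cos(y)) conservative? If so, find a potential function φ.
No, ∇×F = (exp(y + z) + 4*sin(y), 2*exp(x + z) + 3, -y*exp(x*y) - cos(y) - 3*exp(-y)) ≠ 0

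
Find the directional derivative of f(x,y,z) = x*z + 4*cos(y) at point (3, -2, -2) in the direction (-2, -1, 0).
4*sqrt(5)*(1 - sin(2))/5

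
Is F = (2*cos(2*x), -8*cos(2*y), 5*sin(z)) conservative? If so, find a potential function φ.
Yes, F is conservative. φ = sin(2*x) - 4*sin(2*y) - 5*cos(z)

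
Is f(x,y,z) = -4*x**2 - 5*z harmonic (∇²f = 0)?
No, ∇²f = -8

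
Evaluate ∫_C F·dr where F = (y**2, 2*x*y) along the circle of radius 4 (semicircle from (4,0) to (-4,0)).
0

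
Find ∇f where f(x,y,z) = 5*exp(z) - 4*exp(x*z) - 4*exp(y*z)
(-4*z*exp(x*z), -4*z*exp(y*z), -4*x*exp(x*z) - 4*y*exp(y*z) + 5*exp(z))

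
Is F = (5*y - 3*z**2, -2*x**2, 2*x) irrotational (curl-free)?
No, ∇×F = (0, -6*z - 2, -4*x - 5)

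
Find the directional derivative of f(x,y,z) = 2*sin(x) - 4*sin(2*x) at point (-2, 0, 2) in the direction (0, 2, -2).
0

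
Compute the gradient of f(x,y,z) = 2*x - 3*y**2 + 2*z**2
(2, -6*y, 4*z)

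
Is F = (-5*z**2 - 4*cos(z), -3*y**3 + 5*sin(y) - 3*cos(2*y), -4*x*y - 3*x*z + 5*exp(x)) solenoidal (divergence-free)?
No, ∇·F = -3*x - 9*y**2 + 6*sin(2*y) + 5*cos(y)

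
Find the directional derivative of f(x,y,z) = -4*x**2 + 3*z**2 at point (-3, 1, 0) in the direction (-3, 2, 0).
-72*sqrt(13)/13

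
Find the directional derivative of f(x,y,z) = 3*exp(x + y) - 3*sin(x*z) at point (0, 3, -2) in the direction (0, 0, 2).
0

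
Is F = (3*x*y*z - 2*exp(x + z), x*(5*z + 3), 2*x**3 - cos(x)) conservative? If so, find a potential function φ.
No, ∇×F = (-5*x, -6*x**2 + 3*x*y - 2*exp(x + z) - sin(x), -3*x*z + 5*z + 3) ≠ 0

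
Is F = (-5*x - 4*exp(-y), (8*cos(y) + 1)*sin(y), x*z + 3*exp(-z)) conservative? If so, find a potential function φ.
No, ∇×F = (0, -z, -4*exp(-y)) ≠ 0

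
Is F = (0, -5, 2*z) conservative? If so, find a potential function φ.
Yes, F is conservative. φ = -5*y + z**2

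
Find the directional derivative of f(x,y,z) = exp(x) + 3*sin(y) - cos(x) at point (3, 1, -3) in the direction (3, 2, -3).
3*sqrt(22)*(sin(3) + 2*cos(1) + exp(3))/22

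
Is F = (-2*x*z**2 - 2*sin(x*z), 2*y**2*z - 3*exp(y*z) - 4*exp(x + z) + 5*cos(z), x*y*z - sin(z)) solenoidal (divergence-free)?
No, ∇·F = x*y + 4*y*z - 2*z**2 - 3*z*exp(y*z) - 2*z*cos(x*z) - cos(z)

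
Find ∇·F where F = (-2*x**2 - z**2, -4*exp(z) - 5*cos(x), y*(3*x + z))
-4*x + y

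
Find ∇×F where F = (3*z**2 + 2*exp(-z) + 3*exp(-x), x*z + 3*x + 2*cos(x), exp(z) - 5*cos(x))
(-x, 6*z - 5*sin(x) - 2*exp(-z), z - 2*sin(x) + 3)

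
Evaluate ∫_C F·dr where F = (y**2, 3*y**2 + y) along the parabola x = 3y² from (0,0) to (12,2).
34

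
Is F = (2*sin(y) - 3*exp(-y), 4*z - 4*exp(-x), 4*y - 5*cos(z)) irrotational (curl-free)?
No, ∇×F = (0, 0, -2*cos(y) - 3*exp(-y) + 4*exp(-x))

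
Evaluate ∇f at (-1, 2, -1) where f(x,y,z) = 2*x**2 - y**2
(-4, -4, 0)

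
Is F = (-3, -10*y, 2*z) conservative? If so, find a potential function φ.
Yes, F is conservative. φ = -3*x - 5*y**2 + z**2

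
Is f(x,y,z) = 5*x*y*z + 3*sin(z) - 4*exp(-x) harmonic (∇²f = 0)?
No, ∇²f = -3*sin(z) - 4*exp(-x)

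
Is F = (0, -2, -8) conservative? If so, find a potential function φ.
Yes, F is conservative. φ = -2*y - 8*z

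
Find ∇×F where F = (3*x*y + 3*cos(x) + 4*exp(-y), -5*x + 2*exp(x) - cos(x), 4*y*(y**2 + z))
(12*y**2 + 4*z, 0, -3*x + 2*exp(x) + sin(x) - 5 + 4*exp(-y))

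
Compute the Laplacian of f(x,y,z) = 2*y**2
4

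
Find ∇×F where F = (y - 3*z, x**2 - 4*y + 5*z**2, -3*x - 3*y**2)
(-6*y - 10*z, 0, 2*x - 1)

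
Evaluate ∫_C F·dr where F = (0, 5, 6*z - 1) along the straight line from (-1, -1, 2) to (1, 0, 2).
5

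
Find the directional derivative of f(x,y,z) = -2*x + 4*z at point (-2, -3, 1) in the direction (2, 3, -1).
-4*sqrt(14)/7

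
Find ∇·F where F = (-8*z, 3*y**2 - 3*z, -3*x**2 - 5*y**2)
6*y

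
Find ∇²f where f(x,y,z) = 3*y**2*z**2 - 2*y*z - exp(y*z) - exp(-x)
((6 - exp(y*z))*(y**2 + z**2)*exp(x) - 1)*exp(-x)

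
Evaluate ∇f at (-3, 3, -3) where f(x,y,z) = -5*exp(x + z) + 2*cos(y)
(-5*exp(-6), -2*sin(3), -5*exp(-6))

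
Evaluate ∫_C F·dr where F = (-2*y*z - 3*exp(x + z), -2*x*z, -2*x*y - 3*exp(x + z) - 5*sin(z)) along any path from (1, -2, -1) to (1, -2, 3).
-3*exp(4) + 5*cos(3) - 5*cos(1) + 19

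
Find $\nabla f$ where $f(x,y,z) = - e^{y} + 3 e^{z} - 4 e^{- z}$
(0, -exp(y), -sinh(z) + 7*cosh(z))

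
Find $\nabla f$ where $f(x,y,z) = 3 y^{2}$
(0, 6*y, 0)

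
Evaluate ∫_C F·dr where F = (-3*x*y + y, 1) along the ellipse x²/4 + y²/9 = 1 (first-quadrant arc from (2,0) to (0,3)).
15 - 3*pi/2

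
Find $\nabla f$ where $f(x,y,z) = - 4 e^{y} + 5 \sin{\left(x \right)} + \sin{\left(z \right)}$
(5*cos(x), -4*exp(y), cos(z))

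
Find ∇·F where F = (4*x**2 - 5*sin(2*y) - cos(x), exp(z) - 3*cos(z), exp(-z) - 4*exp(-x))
8*x + sin(x) - exp(-z)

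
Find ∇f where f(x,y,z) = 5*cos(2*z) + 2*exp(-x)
(-2*exp(-x), 0, -10*sin(2*z))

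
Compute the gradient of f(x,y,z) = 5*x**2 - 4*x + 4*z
(10*x - 4, 0, 4)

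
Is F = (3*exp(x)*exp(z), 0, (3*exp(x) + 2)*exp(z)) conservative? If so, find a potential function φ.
Yes, F is conservative. φ = (3*exp(x) + 2)*exp(z)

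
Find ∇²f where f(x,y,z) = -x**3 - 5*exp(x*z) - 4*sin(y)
-5*x**2*exp(x*z) - 6*x - 5*z**2*exp(x*z) + 4*sin(y)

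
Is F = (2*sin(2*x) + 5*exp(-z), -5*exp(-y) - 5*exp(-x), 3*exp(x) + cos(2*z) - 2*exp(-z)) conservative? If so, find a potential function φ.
No, ∇×F = (0, -3*exp(x) - 5*exp(-z), 5*exp(-x)) ≠ 0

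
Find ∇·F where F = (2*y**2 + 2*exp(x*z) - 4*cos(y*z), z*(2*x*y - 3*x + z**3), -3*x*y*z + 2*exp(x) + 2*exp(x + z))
-3*x*y + 2*x*z + 2*z*exp(x*z) + 2*exp(x + z)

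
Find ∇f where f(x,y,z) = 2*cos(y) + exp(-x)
(-exp(-x), -2*sin(y), 0)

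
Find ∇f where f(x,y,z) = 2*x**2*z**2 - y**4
(4*x*z**2, -4*y**3, 4*x**2*z)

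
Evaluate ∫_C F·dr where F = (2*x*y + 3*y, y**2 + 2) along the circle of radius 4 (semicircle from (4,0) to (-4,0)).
-24*pi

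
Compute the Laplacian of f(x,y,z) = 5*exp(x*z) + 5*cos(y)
5*x**2*exp(x*z) + 5*z**2*exp(x*z) - 5*cos(y)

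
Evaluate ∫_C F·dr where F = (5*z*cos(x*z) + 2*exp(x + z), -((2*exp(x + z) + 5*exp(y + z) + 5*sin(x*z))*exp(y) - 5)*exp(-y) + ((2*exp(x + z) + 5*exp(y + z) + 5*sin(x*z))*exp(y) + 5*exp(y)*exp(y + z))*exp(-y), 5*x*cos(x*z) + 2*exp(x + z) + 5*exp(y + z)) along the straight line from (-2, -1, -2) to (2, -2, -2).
-5*exp(2) - 5*exp(-3) + 3*exp(-4) + 2 - 10*sin(4) + 5*E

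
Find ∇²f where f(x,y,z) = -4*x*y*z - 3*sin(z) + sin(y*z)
-y**2*sin(y*z) - z**2*sin(y*z) + 3*sin(z)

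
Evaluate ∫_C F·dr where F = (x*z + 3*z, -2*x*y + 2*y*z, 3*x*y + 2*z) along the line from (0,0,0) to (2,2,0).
-16/3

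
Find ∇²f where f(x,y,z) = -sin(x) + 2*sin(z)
sin(x) - 2*sin(z)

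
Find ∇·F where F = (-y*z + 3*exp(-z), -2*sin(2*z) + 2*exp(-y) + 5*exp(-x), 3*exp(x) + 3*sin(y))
-2*exp(-y)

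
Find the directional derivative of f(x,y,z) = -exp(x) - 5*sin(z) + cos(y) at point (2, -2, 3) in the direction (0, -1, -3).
sqrt(10)*(15*cos(3) - sin(2))/10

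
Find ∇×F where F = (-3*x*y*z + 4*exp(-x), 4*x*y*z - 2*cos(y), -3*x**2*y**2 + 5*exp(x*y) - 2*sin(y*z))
(-6*x**2*y - 4*x*y + 5*x*exp(x*y) - 2*z*cos(y*z), y*(6*x*y - 3*x - 5*exp(x*y)), z*(3*x + 4*y))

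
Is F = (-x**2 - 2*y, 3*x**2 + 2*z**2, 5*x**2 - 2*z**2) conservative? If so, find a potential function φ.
No, ∇×F = (-4*z, -10*x, 6*x + 2) ≠ 0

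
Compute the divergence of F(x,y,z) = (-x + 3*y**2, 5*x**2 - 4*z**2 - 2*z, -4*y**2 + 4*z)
3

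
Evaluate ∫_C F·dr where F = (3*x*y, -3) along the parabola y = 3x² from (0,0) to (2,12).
0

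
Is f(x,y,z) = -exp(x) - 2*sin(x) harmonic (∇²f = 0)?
No, ∇²f = -exp(x) + 2*sin(x)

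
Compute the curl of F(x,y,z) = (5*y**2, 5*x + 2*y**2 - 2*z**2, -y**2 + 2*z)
(-2*y + 4*z, 0, 5 - 10*y)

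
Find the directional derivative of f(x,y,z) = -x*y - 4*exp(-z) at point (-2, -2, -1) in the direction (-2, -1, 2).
-2 + 8*E/3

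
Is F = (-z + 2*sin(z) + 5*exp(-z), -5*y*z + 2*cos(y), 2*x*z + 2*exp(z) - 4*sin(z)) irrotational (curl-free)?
No, ∇×F = (5*y, -2*z + 2*cos(z) - 1 - 5*exp(-z), 0)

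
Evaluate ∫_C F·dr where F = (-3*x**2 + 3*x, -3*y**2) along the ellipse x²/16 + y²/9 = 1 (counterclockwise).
0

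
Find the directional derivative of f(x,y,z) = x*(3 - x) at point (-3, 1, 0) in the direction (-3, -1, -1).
-27*sqrt(11)/11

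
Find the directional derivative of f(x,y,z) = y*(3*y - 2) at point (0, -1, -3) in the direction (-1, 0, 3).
0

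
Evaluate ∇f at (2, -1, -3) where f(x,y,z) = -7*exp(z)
(0, 0, -7*exp(-3))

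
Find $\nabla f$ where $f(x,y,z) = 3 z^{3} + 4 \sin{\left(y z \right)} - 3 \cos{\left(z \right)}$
(0, 4*z*cos(y*z), 4*y*cos(y*z) + 9*z**2 + 3*sin(z))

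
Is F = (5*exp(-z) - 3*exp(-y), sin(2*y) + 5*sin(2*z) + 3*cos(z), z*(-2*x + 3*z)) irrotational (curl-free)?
No, ∇×F = (3*sin(z) - 10*cos(2*z), 2*z - 5*exp(-z), -3*exp(-y))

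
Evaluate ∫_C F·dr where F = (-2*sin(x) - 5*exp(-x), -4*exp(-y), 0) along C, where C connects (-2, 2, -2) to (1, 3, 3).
-5*exp(2) - 4*exp(-2) + 4*exp(-3) - 2*cos(2) + 2*cos(1) + 5*exp(-1)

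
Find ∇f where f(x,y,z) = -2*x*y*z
(-2*y*z, -2*x*z, -2*x*y)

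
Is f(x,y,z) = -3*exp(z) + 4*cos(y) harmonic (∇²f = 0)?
No, ∇²f = -3*exp(z) - 4*cos(y)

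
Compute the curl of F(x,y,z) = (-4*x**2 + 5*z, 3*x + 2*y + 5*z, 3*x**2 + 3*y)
(-2, 5 - 6*x, 3)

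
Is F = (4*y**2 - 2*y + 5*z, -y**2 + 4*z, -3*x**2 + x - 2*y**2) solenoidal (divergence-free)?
No, ∇·F = -2*y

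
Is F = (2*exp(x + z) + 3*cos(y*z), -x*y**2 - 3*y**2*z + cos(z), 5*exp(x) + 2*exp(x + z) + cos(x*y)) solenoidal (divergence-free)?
No, ∇·F = -2*x*y - 6*y*z + 4*exp(x + z)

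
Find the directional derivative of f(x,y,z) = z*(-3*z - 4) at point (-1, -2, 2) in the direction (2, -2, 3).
-48*sqrt(17)/17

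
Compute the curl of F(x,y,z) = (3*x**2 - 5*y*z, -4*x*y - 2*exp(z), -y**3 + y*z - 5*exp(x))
(-3*y**2 + z + 2*exp(z), -5*y + 5*exp(x), -4*y + 5*z)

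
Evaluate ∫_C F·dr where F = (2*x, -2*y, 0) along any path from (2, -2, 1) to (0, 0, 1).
0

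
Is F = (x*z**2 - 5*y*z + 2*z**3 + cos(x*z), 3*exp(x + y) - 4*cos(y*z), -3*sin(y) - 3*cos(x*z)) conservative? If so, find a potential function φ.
No, ∇×F = (-4*y*sin(y*z) - 3*cos(y), 2*x*z - x*sin(x*z) - 5*y + 6*z**2 - 3*z*sin(x*z), 5*z + 3*exp(x + y)) ≠ 0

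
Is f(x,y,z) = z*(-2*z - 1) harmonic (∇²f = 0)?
No, ∇²f = -4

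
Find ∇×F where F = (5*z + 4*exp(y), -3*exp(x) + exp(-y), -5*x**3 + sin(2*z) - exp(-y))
(exp(-y), 15*x**2 + 5, -3*exp(x) - 4*exp(y))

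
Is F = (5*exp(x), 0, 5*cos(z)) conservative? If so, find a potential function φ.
Yes, F is conservative. φ = 5*exp(x) + 5*sin(z)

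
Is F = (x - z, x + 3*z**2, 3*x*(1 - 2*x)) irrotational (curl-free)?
No, ∇×F = (-6*z, 12*x - 4, 1)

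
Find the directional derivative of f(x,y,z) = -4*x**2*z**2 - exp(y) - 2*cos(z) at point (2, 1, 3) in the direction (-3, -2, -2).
2*sqrt(17)*(-2*sin(3) + E + 312)/17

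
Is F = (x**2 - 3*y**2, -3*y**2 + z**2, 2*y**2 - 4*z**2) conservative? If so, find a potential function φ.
No, ∇×F = (4*y - 2*z, 0, 6*y) ≠ 0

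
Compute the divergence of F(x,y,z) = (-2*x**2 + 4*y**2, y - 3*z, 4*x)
1 - 4*x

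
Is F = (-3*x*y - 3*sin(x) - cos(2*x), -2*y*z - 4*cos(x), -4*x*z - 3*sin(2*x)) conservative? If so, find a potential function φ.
No, ∇×F = (2*y, 4*z + 6*cos(2*x), 3*x + 4*sin(x)) ≠ 0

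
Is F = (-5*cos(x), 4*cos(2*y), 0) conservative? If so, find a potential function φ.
Yes, F is conservative. φ = -5*sin(x) + 2*sin(2*y)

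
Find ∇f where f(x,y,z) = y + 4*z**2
(0, 1, 8*z)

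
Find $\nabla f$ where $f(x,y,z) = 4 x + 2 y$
(4, 2, 0)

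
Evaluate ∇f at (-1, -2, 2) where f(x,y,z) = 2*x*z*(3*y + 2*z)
(-8, -12, -4)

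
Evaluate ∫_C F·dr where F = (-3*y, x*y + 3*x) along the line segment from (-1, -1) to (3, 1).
22/3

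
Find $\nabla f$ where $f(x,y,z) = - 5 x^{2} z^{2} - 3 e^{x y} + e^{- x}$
(-10*x*z**2 - 3*y*exp(x*y) - exp(-x), -3*x*exp(x*y), -10*x**2*z)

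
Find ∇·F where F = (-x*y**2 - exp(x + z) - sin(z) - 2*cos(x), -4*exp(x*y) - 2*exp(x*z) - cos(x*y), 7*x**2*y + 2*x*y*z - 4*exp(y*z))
2*x*y - 4*x*exp(x*y) + x*sin(x*y) - y**2 - 4*y*exp(y*z) - exp(x + z) + 2*sin(x)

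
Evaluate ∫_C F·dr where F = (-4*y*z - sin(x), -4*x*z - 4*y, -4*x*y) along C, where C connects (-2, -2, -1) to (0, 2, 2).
-15 - cos(2)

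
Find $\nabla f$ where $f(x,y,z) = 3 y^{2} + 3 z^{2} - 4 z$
(0, 6*y, 6*z - 4)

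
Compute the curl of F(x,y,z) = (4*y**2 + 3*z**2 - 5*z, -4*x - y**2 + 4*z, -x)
(-4, 6*z - 4, -8*y - 4)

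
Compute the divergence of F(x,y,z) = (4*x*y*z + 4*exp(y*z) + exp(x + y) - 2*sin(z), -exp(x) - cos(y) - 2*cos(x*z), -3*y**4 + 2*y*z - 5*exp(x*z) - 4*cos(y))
-5*x*exp(x*z) + 4*y*z + 2*y + exp(x + y) + sin(y)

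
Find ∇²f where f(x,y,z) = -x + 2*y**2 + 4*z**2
12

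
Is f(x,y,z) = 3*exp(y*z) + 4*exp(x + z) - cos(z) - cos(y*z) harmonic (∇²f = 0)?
No, ∇²f = 3*y**2*exp(y*z) + y**2*cos(y*z) + z**2*(3*exp(y*z) + cos(y*z)) + 8*exp(x + z) + cos(z)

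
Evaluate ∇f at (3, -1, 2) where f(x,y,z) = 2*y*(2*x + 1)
(-4, 14, 0)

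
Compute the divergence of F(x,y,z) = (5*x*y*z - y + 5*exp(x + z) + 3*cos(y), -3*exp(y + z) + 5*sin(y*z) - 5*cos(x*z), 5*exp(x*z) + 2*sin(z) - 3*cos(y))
5*x*exp(x*z) + 5*y*z + 5*z*cos(y*z) + 5*exp(x + z) - 3*exp(y + z) + 2*cos(z)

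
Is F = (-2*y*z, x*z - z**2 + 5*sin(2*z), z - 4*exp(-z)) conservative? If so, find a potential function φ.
No, ∇×F = (-x + 2*z - 10*cos(2*z), -2*y, 3*z) ≠ 0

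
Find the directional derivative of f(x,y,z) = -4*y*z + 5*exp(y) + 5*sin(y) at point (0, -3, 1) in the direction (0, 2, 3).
2*sqrt(13)*(5*exp(3)*cos(3) + 5 + 14*exp(3))*exp(-3)/13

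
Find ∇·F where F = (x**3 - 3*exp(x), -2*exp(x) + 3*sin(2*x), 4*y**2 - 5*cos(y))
3*x**2 - 3*exp(x)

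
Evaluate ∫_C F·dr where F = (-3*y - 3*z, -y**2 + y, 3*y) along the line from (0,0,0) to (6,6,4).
-108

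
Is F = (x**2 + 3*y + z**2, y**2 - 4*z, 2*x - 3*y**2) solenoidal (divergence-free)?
No, ∇·F = 2*x + 2*y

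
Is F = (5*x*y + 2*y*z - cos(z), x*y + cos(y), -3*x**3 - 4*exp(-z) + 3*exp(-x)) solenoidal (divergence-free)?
No, ∇·F = x + 5*y - sin(y) + 4*exp(-z)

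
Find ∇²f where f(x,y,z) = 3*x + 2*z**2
4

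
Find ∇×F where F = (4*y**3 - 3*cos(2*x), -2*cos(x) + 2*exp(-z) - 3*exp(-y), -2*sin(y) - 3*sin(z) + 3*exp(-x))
(-2*cos(y) + 2*exp(-z), 3*exp(-x), -12*y**2 + 2*sin(x))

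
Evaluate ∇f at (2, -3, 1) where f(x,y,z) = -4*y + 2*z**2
(0, -4, 4)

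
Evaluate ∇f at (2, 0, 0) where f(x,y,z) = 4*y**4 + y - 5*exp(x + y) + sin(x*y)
(-5*exp(2), 3 - 5*exp(2), 0)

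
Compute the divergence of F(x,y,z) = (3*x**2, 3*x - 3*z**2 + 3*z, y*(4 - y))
6*x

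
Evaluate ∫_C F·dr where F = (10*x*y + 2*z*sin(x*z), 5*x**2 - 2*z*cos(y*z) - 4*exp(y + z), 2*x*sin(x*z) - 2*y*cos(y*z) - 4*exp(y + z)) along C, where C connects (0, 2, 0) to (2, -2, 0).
-40 + 8*sinh(2)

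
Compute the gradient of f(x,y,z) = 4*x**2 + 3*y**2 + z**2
(8*x, 6*y, 2*z)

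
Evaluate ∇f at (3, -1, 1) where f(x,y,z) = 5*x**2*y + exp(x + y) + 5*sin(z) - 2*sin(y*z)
(-30 + exp(2), -2*cos(1) + exp(2) + 45, 7*cos(1))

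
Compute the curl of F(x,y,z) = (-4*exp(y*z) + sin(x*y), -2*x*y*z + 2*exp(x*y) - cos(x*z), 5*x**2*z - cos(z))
(x*(2*y - sin(x*z)), -10*x*z - 4*y*exp(y*z), -x*cos(x*y) - 2*y*z + 2*y*exp(x*y) + 4*z*exp(y*z) + z*sin(x*z))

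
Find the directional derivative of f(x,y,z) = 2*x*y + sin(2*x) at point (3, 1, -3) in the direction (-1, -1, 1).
-2*sqrt(3)*(cos(6) + 4)/3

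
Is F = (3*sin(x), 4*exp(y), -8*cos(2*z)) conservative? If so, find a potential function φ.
Yes, F is conservative. φ = 4*exp(y) - 4*sin(2*z) - 3*cos(x)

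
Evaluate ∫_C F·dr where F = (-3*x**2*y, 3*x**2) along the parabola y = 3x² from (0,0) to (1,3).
27/10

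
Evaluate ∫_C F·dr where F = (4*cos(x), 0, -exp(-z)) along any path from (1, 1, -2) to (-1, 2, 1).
-exp(2) - 8*sin(1) + exp(-1)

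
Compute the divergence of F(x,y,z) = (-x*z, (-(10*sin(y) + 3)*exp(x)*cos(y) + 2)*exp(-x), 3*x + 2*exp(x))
-z + 3*sin(y) - 10*cos(2*y)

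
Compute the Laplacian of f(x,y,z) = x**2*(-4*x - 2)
-24*x - 4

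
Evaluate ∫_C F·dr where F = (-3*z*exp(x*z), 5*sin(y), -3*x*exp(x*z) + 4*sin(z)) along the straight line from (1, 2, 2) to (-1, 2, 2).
6*sinh(2)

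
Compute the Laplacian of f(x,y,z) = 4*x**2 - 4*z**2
0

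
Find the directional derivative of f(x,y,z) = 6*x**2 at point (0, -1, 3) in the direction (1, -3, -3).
0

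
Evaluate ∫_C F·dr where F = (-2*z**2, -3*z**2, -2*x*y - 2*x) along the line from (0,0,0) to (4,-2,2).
0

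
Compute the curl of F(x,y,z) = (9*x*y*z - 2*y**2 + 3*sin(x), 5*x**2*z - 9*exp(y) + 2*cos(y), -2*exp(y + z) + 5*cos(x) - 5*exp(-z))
(-5*x**2 - 2*exp(y + z), 9*x*y + 5*sin(x), x*z + 4*y)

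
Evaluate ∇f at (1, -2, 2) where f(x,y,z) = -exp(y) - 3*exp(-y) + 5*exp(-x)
(-5*exp(-1), (-1 + 3*exp(4))*exp(-2), 0)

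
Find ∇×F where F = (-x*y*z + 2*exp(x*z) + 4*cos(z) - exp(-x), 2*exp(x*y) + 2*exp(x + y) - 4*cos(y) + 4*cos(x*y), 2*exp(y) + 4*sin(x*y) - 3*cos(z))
(4*x*cos(x*y) + 2*exp(y), -x*y + 2*x*exp(x*z) - 4*y*cos(x*y) - 4*sin(z), x*z + 2*y*exp(x*y) - 4*y*sin(x*y) + 2*exp(x + y))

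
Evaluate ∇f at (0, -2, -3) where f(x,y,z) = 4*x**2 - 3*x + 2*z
(-3, 0, 2)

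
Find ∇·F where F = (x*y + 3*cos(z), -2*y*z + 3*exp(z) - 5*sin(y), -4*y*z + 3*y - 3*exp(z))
-3*y - 2*z - 3*exp(z) - 5*cos(y)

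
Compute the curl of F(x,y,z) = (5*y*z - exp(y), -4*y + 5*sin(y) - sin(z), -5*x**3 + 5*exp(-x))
(cos(z), 15*x**2 + 5*y + 5*exp(-x), -5*z + exp(y))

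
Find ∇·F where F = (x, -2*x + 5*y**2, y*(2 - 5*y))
10*y + 1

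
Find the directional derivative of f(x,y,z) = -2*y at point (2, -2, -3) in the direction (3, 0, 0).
0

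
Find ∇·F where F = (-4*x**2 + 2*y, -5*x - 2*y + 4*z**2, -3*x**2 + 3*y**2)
-8*x - 2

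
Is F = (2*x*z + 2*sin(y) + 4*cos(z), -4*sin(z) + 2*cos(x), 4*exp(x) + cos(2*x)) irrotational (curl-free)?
No, ∇×F = (4*cos(z), 2*x - 4*exp(x) + 2*sin(2*x) - 4*sin(z), -2*sin(x) - 2*cos(y))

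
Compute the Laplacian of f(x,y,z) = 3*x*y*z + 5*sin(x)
-5*sin(x)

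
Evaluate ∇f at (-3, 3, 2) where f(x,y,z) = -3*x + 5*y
(-3, 5, 0)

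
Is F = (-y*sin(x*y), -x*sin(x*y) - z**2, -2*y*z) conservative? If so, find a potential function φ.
Yes, F is conservative. φ = -y*z**2 + cos(x*y)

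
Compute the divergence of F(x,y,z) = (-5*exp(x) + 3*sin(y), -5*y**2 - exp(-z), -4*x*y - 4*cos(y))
-10*y - 5*exp(x)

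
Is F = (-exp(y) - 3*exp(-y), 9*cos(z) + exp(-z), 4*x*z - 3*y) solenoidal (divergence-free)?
No, ∇·F = 4*x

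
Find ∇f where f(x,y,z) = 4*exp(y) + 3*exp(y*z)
(0, 3*z*exp(y*z) + 4*exp(y), 3*y*exp(y*z))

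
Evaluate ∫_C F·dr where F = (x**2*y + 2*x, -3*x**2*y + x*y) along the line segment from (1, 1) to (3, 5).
-122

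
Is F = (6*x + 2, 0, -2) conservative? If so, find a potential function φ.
Yes, F is conservative. φ = 3*x**2 + 2*x - 2*z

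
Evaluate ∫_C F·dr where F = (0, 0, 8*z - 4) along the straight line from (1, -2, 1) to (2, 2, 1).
0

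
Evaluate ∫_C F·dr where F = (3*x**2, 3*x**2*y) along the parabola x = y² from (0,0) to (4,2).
96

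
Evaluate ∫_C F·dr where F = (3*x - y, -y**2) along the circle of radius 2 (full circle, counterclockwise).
4*pi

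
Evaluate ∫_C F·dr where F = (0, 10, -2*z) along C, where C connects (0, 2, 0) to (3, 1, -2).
-14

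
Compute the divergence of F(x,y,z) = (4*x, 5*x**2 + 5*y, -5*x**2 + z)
10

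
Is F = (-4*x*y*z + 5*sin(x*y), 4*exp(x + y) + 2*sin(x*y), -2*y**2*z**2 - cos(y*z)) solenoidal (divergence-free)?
No, ∇·F = 2*x*cos(x*y) - 4*y**2*z - 4*y*z + y*sin(y*z) + 5*y*cos(x*y) + 4*exp(x + y)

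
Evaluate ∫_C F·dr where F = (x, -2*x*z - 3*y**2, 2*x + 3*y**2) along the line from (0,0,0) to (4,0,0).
8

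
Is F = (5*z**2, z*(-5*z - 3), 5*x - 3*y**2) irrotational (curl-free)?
No, ∇×F = (-6*y + 10*z + 3, 10*z - 5, 0)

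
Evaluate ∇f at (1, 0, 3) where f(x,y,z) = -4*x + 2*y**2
(-4, 0, 0)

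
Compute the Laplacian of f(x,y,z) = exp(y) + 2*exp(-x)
exp(y) + 2*exp(-x)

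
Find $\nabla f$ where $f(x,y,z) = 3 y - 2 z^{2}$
(0, 3, -4*z)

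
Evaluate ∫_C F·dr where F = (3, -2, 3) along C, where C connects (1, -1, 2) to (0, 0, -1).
-14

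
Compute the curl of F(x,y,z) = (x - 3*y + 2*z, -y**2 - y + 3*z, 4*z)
(-3, 2, 3)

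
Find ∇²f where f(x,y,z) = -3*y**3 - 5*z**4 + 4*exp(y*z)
4*y**2*exp(y*z) - 18*y + 4*z**2*exp(y*z) - 60*z**2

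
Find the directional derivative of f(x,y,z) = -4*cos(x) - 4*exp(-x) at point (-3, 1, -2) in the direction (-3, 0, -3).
2*sqrt(2)*(-exp(3) + sin(3))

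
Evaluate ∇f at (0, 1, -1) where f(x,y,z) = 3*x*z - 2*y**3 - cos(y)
(-3, -6 + sin(1), 0)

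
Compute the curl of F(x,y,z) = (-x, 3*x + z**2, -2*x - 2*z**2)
(-2*z, 2, 3)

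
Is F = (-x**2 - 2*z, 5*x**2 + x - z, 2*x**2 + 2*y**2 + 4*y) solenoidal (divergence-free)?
No, ∇·F = -2*x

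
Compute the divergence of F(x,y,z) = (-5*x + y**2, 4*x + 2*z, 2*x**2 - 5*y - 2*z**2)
-4*z - 5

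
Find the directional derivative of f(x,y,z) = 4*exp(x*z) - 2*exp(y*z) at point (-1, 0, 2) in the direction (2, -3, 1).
6*sqrt(14)*(1 + exp(2))*exp(-2)/7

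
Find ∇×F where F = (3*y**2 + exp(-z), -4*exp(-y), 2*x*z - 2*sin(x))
(0, -2*z + 2*cos(x) - exp(-z), -6*y)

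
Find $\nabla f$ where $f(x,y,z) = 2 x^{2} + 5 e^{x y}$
(4*x + 5*y*exp(x*y), 5*x*exp(x*y), 0)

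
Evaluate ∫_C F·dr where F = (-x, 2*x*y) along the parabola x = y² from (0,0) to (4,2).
0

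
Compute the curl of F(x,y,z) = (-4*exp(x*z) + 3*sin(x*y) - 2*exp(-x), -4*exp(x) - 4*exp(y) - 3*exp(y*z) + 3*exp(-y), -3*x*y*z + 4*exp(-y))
(-3*x*z + 3*y*exp(y*z) - 4*exp(-y), -4*x*exp(x*z) + 3*y*z, -3*x*cos(x*y) - 4*exp(x))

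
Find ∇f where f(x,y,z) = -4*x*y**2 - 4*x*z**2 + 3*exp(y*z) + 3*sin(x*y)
(-4*y**2 + 3*y*cos(x*y) - 4*z**2, -8*x*y + 3*x*cos(x*y) + 3*z*exp(y*z), -8*x*z + 3*y*exp(y*z))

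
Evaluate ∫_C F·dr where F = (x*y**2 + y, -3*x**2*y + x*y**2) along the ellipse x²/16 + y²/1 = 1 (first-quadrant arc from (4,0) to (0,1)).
-16 - 3*pi/4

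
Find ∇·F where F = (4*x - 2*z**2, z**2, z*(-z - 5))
-2*z - 1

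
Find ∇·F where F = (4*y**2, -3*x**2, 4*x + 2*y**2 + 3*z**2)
6*z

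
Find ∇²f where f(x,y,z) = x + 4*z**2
8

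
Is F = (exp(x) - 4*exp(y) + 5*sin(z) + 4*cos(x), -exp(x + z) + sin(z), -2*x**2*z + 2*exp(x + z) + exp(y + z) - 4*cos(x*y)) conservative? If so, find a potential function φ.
No, ∇×F = (4*x*sin(x*y) + exp(x + z) + exp(y + z) - cos(z), 4*x*z - 4*y*sin(x*y) - 2*exp(x + z) + 5*cos(z), 4*exp(y) - exp(x + z)) ≠ 0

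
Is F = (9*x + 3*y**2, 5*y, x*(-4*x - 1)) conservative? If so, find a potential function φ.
No, ∇×F = (0, 8*x + 1, -6*y) ≠ 0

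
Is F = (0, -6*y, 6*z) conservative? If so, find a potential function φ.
Yes, F is conservative. φ = -3*y**2 + 3*z**2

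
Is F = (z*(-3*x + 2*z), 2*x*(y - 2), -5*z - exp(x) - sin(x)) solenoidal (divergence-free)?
No, ∇·F = 2*x - 3*z - 5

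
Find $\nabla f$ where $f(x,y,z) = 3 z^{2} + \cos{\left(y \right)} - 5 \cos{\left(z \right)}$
(0, -sin(y), 6*z + 5*sin(z))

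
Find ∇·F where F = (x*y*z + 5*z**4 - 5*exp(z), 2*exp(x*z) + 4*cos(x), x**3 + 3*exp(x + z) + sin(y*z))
y*z + y*cos(y*z) + 3*exp(x + z)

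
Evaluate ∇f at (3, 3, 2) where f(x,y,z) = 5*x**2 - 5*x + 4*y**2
(25, 24, 0)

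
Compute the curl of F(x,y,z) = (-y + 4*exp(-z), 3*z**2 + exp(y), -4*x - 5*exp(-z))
(-6*z, 4 - 4*exp(-z), 1)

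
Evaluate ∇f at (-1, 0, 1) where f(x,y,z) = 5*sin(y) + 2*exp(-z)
(0, 5, -2*exp(-1))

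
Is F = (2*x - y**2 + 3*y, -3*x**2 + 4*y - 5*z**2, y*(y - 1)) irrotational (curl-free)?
No, ∇×F = (2*y + 10*z - 1, 0, -6*x + 2*y - 3)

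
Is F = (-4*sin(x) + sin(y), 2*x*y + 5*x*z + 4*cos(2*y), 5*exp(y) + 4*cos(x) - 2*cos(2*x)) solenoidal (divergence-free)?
No, ∇·F = 2*x - 8*sin(2*y) - 4*cos(x)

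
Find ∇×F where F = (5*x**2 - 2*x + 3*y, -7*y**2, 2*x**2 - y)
(-1, -4*x, -3)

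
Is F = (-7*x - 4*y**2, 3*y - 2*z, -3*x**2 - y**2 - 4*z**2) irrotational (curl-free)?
No, ∇×F = (2 - 2*y, 6*x, 8*y)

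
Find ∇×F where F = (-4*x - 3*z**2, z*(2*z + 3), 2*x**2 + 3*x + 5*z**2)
(-4*z - 3, -4*x - 6*z - 3, 0)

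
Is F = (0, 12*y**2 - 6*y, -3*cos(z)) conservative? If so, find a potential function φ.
Yes, F is conservative. φ = 4*y**3 - 3*y**2 - 3*sin(z)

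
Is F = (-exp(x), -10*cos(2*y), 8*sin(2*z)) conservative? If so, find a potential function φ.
Yes, F is conservative. φ = -exp(x) - 5*sin(2*y) - 4*cos(2*z)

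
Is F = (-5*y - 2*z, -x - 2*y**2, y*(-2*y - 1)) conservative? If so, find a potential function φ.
No, ∇×F = (-4*y - 1, -2, 4) ≠ 0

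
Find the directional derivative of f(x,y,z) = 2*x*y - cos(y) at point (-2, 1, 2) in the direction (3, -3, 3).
sqrt(3)*(6 - sin(1))/3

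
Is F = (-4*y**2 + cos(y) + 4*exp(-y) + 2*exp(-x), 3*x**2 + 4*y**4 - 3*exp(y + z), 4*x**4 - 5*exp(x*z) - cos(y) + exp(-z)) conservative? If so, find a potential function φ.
No, ∇×F = (3*exp(y + z) + sin(y), -16*x**3 + 5*z*exp(x*z), 6*x + 8*y + sin(y) + 4*exp(-y)) ≠ 0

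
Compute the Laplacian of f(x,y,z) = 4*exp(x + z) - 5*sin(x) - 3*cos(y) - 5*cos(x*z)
5*x**2*cos(x*z) + 5*z**2*cos(x*z) + 8*exp(x + z) + 5*sin(x) + 3*cos(y)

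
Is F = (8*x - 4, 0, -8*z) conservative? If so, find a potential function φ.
Yes, F is conservative. φ = 4*x**2 - 4*x - 4*z**2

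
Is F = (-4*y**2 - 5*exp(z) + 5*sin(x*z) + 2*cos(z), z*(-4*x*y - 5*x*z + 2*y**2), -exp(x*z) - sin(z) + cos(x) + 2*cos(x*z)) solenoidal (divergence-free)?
No, ∇·F = -x*exp(x*z) - 2*x*sin(x*z) - 4*z*(x - y) + 5*z*cos(x*z) - cos(z)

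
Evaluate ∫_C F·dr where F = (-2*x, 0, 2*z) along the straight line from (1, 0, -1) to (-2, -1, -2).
0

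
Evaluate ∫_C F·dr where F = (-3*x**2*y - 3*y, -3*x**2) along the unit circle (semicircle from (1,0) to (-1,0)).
15*pi/8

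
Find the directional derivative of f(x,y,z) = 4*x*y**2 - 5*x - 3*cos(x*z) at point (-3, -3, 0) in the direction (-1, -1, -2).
-103*sqrt(6)/6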